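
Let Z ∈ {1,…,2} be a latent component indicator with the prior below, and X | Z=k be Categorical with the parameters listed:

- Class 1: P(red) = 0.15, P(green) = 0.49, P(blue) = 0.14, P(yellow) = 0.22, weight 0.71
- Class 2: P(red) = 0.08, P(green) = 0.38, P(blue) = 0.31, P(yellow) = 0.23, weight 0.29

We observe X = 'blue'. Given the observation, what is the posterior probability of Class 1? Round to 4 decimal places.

Posterior ∝ prior × likelihood, so P(k | x) ∝ P(Z=k) f_k(x); normalise over all components.
Categorical probabilities:
  L_1 = P(blue | comp) = 0.14
  L_2 = P(blue | comp) = 0.31
Unnormalised posteriors:
  P(Z=1)·L_1 = 0.71 × 0.14 = 0.0994
  P(Z=2)·L_2 = 0.29 × 0.31 = 0.0899
Marginal: 0.0994 + 0.0899 = 0.1893
So the posterior for Class 1 is 0.0994 / 0.1893 ≈ 0.5251.

0.5251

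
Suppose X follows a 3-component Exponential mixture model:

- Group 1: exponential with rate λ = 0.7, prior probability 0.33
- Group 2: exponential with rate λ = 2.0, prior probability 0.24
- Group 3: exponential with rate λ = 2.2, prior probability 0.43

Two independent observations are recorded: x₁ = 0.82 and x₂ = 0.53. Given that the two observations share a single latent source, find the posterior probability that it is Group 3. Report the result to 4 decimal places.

By Bayes' theorem, P(k | x) = π_k f_k(x) / Σ_j π_j f_j(x).
Since both observations come from the same component, the likelihood for component k is f_k(x₁)·f_k(x₂).
  p_1 = [0.394287] × [0.483031] = 0.190453
  p_2 = [0.38796] × [0.692912] = 0.268822
  p_3 = [0.362206] × [0.685544] = 0.248308
Multiply by the mixture weights:
  π_1·p_1 = 0.33 × 0.190453 = 0.0628495
  π_2·p_2 = 0.24 × 0.268822 = 0.0645173
  π_3·p_3 = 0.43 × 0.248308 = 0.106772
Sum: 0.0628495 + 0.0645173 + 0.106772 = 0.234139
Responsibility of Group 3: 0.106772 / 0.234139 ≈ 0.4560

0.4560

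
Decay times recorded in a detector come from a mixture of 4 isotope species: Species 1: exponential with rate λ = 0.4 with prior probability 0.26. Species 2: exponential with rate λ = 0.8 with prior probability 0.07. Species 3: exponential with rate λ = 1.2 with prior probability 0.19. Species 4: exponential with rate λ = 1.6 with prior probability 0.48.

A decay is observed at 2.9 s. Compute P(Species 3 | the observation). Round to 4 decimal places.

0.1337

By Bayes' theorem, P(k | x) = w_k f_k(x) / Σ_j w_j f_j(x).
Evaluate each component's likelihood at the observed value:
  L_1 = 0.125394
  L_2 = 0.0786189
  L_3 = 0.0369689
  L_4 = 0.0154523
Multiply by the mixture weights:
  w_1·L_1 = 0.26 × 0.125394 = 0.0326026
  w_2·L_2 = 0.07 × 0.0786189 = 0.00550332
  w_3·L_3 = 0.19 × 0.0369689 = 0.00702409
  w_4·L_4 = 0.48 × 0.0154523 = 0.00741711
Denominator: 0.0326026 + 0.00550332 + 0.00702409 + 0.00741711 = 0.0525471
Responsibility of Species 3: 0.00702409 / 0.0525471 ≈ 0.1337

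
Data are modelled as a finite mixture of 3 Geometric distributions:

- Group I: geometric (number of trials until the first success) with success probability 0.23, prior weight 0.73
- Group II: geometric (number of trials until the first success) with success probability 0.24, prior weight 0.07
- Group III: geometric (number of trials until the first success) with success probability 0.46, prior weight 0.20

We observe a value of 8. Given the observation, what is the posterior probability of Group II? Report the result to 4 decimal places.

P(component k | x) = π_k·f_k(x) / marginal(x), where marginal(x) = Σ_j π_j·f_j(x).
Geometric probabilities:
  p_I = 0.23·(1−0.23)^7 = 0.23·0.160485 = 0.0369116
  p_II = 0.24·(1−0.24)^7 = 0.24·0.146452 = 0.0351485
  p_III = 0.46·(1−0.46)^7 = 0.46·0.0133893 = 0.00615906
Weight by the priors:
  π_I·p_I = 0.73 × 0.0369116 = 0.0269455
  π_II·p_II = 0.07 × 0.0351485 = 0.00246039
  π_III·p_III = 0.20 × 0.00615906 = 0.00123181
Evidence: 0.0269455 + 0.00246039 + 0.00123181 = 0.0306377
So the posterior for Group II is 0.00246039 / 0.0306377 ≈ 0.0803.

0.0803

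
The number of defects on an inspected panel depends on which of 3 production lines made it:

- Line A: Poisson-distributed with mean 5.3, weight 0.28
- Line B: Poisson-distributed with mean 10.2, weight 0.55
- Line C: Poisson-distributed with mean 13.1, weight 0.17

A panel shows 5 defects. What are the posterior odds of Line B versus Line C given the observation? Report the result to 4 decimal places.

16.8272

The posterior odds equal the prior odds times the likelihood ratio: (P(Z=i)/P(Z=j))·(f_i(x)/f_j(x)).
Poisson probabilities:
  f_A = e^(−5.3)·5.3^5/5! = 0.173955
  f_B = e^(−10.2)·10.2^5/5! = 0.0341992
  f_C = e^(−13.1)·13.1^5/5! = 0.00657533
Odds = (0.55/0.17) × (0.0341992/0.00657533) = 3.23529 × 5.20114 ≈ 16.8272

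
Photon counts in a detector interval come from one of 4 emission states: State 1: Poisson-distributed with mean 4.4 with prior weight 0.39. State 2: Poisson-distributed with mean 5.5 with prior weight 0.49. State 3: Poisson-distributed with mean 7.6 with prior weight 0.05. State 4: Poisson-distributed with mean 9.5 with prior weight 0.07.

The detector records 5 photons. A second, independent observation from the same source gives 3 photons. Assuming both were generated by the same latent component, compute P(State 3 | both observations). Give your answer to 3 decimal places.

0.009

P(component k | x) = π_k·f_k(x) / marginal(x), where marginal(x) = Σ_j π_j·f_j(x).
Since both observations come from the same component, the likelihood for component k is f_k(x₁)·f_k(x₂).
  L_1 = [0.168728] × [0.174305] = 0.0294102
  L_2 = [0.171401] × [0.113323] = 0.0194236
  L_3 = [0.105742] × [0.0366144] = 0.00387169
  L_4 = [0.0482658] × [0.010696] = 0.000516251
Multiply by the mixture weights:
  π_1·L_1 = 0.39 × 0.0294102 = 0.01147
  π_2·L_2 = 0.49 × 0.0194236 = 0.00951756
  π_3·L_3 = 0.05 × 0.00387169 = 0.000193584
  π_4·L_4 = 0.07 × 0.000516251 = 3.61376e-05
Normaliser: 0.01147 + 0.00951756 + 0.000193584 + 3.61376e-05 = 0.0212173
P(State 3 | x) ≈ 0.009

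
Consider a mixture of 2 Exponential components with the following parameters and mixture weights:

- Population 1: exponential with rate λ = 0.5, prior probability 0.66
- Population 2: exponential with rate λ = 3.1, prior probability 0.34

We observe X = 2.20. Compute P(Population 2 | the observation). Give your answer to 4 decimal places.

Posterior ∝ prior × likelihood, so P(k | x) ∝ π_k f_k(x); normalise over all components.
Evaluate each component's likelihood at the observed value:
  L_1 = 0.166436
  L_2 = 0.00338433
Weight by the priors:
  π_1·L_1 = 0.66 × 0.166436 = 0.109847
  π_2·L_2 = 0.34 × 0.00338433 = 0.00115067
Normaliser: 0.109847 + 0.00115067 = 0.110998
Responsibility of Population 2: 0.00115067 / 0.110998 ≈ 0.0104

0.0104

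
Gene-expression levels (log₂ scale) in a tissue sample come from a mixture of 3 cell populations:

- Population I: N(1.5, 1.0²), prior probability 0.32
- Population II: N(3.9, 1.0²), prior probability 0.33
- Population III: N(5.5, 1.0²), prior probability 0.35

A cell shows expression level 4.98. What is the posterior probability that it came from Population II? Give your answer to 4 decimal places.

Apply Bayes' rule: the posterior for each component is proportional to its prior times its likelihood at x.
Component likelihoods at x = 4.98:
  L_I = 0.000935772
  L_II = 0.222653
  L_III = 0.348493
Prior × likelihood for each component:
  π_I·L_I = 0.32 × 0.000935772 = 0.000299447
  π_II·L_II = 0.33 × 0.222653 = 0.0734757
  π_III·L_III = 0.35 × 0.348493 = 0.121972
Normaliser: 0.000299447 + 0.0734757 + 0.121972 = 0.195747
P(Population II | data) ≈ 0.3754

0.3754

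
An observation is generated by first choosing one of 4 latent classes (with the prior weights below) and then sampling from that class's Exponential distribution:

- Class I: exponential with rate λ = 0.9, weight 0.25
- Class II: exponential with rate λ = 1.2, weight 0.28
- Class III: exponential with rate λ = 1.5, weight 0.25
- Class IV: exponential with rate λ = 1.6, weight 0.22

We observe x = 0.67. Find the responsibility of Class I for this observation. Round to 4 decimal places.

Posterior ∝ prior × likelihood, so P(k | x) ∝ π_k f_k(x); normalise over all components.
Exponential densities:
  p_I = 0.9·e^(−0.9·0.67) = 0.9·e^(−0.6030) = 0.492451
  p_II = 1.2·e^(−1.2·0.67) = 1.2·e^(−0.8040) = 0.537042
  p_III = 1.5·e^(−1.5·0.67) = 1.5·e^(−1.0050) = 0.549067
  p_IV = 1.6·e^(−1.6·0.67) = 1.6·e^(−1.0720) = 0.547717
Prior × likelihood for each component:
  π_I·p_I = 0.25 × 0.492451 = 0.123113
  π_II·p_II = 0.28 × 0.537042 = 0.150372
  π_III·p_III = 0.25 × 0.549067 = 0.137267
  π_IV·p_IV = 0.22 × 0.547717 = 0.120498
Sum: 0.123113 + 0.150372 + 0.137267 + 0.120498 = 0.531249
P(Class I | 0.67) ≈ 0.2317

0.2317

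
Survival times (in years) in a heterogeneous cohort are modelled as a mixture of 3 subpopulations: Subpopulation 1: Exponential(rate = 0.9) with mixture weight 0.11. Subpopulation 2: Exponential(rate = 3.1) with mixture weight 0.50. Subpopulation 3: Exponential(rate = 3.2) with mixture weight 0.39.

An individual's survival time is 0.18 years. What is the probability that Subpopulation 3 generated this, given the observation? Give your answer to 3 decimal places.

The responsibility of component k is w_k f_k(x) divided by Σ_j w_j f_j(x).
Evaluate each component's likelihood at the observed value:
  L_1 = 0.9·e^(−0.9·0.18) = 0.9·e^(−0.1620) = 0.765397
  L_2 = 3.1·e^(−3.1·0.18) = 3.1·e^(−0.5580) = 1.77429
  L_3 = 3.2·e^(−3.2·0.18) = 3.2·e^(−0.5760) = 1.79886
Prior × likelihood for each component:
  w_1·L_1 = 0.11 × 0.765397 = 0.0841937
  w_2·L_2 = 0.50 × 1.77429 = 0.887147
  w_3·L_3 = 0.39 × 1.79886 = 0.701554
Normaliser: 0.0841937 + 0.887147 + 0.701554 = 1.67289
P(Subpopulation 3 | 0.18 years) = 0.701554 / 1.67289 ≈ 0.419

0.419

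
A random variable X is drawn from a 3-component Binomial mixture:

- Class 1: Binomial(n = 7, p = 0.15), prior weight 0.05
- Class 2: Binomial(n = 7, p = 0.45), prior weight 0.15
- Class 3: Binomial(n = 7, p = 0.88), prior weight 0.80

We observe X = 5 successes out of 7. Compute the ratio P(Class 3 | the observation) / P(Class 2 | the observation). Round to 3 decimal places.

The posterior odds equal the prior odds times the likelihood ratio: (π_i/π_j)·(f_i(x)/f_j(x)).
Component likelihoods at x = 5 successes out of 7:
  f_1 = C(7,5)·0.15^5·0.85^2 = 21·7.59375e-05·0.7225 = 0.00115216
  f_2 = C(7,5)·0.45^5·0.55^2 = 21·0.0184528·0.3025 = 0.117221
  f_3 = C(7,5)·0.88^5·0.12^2 = 21·0.527732·0.0144 = 0.159586
Posterior odds = (π_3·f_3) / (π_2·f_2) = (0.80·0.159586) / (0.15·0.117221) = 0.127669 / 0.0175832 ≈ 7.261

7.261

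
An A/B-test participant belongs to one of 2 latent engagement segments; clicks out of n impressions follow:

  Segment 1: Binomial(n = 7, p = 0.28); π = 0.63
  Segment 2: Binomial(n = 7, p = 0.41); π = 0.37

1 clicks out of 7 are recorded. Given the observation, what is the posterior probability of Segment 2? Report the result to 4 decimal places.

Apply Bayes' rule: the posterior for each component is proportional to its prior times its likelihood at x.
Binomial probabilities:
  p_1 = 0.273056
  p_2 = 0.121058
Prior × likelihood for each component:
  P(Z=1)·p_1 = 0.63 × 0.273056 = 0.172025
  P(Z=2)·p_2 = 0.37 × 0.121058 = 0.0447915
Normaliser: 0.172025 + 0.0447915 = 0.216817
P(Segment 2 | data) ≈ 0.2066

0.2066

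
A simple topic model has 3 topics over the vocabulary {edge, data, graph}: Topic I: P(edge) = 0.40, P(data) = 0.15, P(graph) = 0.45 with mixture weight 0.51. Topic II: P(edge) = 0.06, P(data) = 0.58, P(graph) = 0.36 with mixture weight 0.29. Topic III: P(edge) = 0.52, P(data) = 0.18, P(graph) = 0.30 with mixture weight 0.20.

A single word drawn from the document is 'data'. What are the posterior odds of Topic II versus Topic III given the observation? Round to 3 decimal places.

4.672

Posterior odds = (P(Z=i) f_i(x)) / (P(Z=j) f_j(x)); the normalising sum cancels.
Categorical probabilities:
  p_I = P(data | comp) = 0.15
  p_II = P(data | comp) = 0.58
  p_III = P(data | comp) = 0.18
Posterior odds = (P(Z=II)·p_II) / (P(Z=III)·p_III) = (0.29·0.58) / (0.20·0.18) = 0.1682 / 0.036 ≈ 4.672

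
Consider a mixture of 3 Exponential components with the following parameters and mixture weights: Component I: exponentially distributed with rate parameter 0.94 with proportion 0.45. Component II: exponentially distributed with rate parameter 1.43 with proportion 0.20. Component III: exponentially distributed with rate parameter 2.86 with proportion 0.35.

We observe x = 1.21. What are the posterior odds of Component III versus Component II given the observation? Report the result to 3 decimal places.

0.620

Since P(k|x) ∝ w_k f_k(x), the posterior odds are w_i f_i(x) / (w_j f_j(x)).
Component likelihoods at x = 1.21:
  L_I = 0.94·e^(−0.94·1.21) = 0.94·e^(−1.1374) = 0.301413
  L_II = 1.43·e^(−1.43·1.21) = 1.43·e^(−1.7303) = 0.253441
  L_III = 2.86·e^(−2.86·1.21) = 2.86·e^(−3.4606) = 0.0898352
Odds = (0.35/0.20) × (0.0898352/0.253441) = 1.75 × 0.354462 ≈ 0.620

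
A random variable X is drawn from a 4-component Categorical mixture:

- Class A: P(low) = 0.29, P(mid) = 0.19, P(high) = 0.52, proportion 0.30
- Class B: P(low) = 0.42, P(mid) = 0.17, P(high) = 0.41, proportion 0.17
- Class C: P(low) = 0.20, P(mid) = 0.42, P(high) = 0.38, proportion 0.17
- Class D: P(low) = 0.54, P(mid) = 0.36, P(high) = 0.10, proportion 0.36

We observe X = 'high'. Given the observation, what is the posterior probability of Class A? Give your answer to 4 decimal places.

0.4781

P(component k | x) = π_k·f_k(x) / marginal(x), where marginal(x) = Σ_j π_j·f_j(x).
Categorical probabilities:
  L_A = P(high | comp) = 0.52
  L_B = P(high | comp) = 0.41
  L_C = P(high | comp) = 0.38
  L_D = P(high | comp) = 0.10
Weight by the priors:
  π_A·L_A = 0.30 × 0.52 = 0.156
  π_B·L_B = 0.17 × 0.41 = 0.0697
  π_C·L_C = 0.17 × 0.38 = 0.0646
  π_D·L_D = 0.36 × 0.1 = 0.036
Evidence: 0.156 + 0.0697 + 0.0646 + 0.036 = 0.3263
P(Class A | 'high') = 0.156 / 0.3263 ≈ 0.4781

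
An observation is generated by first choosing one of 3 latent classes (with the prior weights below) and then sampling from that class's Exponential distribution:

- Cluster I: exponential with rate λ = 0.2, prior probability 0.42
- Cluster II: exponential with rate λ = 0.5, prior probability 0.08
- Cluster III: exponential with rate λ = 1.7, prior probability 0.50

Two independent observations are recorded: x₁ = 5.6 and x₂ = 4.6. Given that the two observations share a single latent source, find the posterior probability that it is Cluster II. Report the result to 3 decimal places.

0.053

Apply Bayes' rule: the posterior for each component is proportional to its prior times its likelihood at x.
Since both observations come from the same component, the likelihood for component k is f_k(x₁)·f_k(x₂).
  p_I = [0.2·e^(−0.2·5.6) = 0.2·e^(−1.1200) = 0.065256] × [0.0797038] = 0.00520115
  p_II = [0.5·e^(−0.5·5.6) = 0.5·e^(−2.8000) = 0.030405] × [0.0501294] = 0.00152419
  p_III = [1.7·e^(−1.7·5.6) = 1.7·e^(−9.5200) = 0.000124728] × [0.000682757] = 8.51592e-08
Multiply by the mixture weights:
  π_I·p_I = 0.42 × 0.00520115 = 0.00218448
  π_II·p_II = 0.08 × 0.00152419 = 0.000121935
  π_III·p_III = 0.50 × 8.51592e-08 = 4.25796e-08
Denominator: 0.00218448 + 0.000121935 + 4.25796e-08 = 0.00230646
P(Cluster II | x) = 0.000121935 / 0.00230646 ≈ 0.053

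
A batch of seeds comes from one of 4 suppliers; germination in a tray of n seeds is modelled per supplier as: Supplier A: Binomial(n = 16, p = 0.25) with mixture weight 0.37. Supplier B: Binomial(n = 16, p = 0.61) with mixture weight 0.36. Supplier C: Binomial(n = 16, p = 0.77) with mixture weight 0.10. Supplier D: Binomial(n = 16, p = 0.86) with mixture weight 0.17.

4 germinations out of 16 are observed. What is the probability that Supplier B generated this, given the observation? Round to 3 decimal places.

0.013

Posterior ∝ prior × likelihood, so P(k | x) ∝ w_k f_k(x); normalise over all components.
Component likelihoods at x = 4 germinations out of 16:
  p_A = 0.225199
  p_B = 0.00312008
  p_C = 1.40207e-05
  p_D = 5.64419e-08
Prior × likelihood for each component:
  w_A·p_A = 0.37 × 0.225199 = 0.0833237
  w_B·p_B = 0.36 × 0.00312008 = 0.00112323
  w_C·p_C = 0.10 × 1.40207e-05 = 1.40207e-06
  w_D·p_D = 0.17 × 5.64419e-08 = 9.59512e-09
Sum: 0.0833237 + 0.00112323 + 1.40207e-06 + 9.59512e-09 = 0.0844483
P(Supplier B | x) ≈ 0.013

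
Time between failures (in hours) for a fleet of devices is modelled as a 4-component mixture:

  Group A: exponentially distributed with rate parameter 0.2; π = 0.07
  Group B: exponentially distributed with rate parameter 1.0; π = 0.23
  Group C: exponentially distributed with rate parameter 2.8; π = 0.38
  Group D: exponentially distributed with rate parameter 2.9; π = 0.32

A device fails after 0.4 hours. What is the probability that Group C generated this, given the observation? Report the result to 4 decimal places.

P(component k | x) = π_k·f_k(x) / marginal(x), where marginal(x) = Σ_j π_j·f_j(x).
Exponential densities:
  p_A = 0.184623
  p_B = 0.67032
  p_C = 0.913583
  p_D = 0.90911
Prior × likelihood for each component:
  π_A·p_A = 0.07 × 0.184623 = 0.0129236
  π_B·p_B = 0.23 × 0.67032 = 0.154174
  π_C·p_C = 0.38 × 0.913583 = 0.347162
  π_D·p_D = 0.32 × 0.90911 = 0.290915
Marginal: 0.0129236 + 0.154174 + 0.347162 + 0.290915 = 0.805174
P(Group C | the observation) = 0.347162 / 0.805174 ≈ 0.4312

0.4312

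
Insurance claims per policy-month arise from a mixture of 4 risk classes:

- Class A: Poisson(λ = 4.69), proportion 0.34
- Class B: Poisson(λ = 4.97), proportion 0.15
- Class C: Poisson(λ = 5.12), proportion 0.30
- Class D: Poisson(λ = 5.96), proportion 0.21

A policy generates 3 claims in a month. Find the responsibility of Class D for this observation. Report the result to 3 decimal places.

0.142

Apply Bayes' rule: the posterior for each component is proportional to its prior times its likelihood at x.
Evaluate each component's likelihood at the observed value:
  L_A = e^(−4.69)·4.69^3/3! = 0.157952
  L_B = e^(−4.97)·4.97^3/3! = 0.142061
  L_C = e^(−5.12)·5.12^3/3! = 0.133681
  L_D = e^(−5.96)·5.96^3/3! = 0.0910317
Weight by the priors:
  π_A·L_A = 0.34 × 0.157952 = 0.0537038
  π_B·L_B = 0.15 × 0.142061 = 0.0213091
  π_C·L_C = 0.30 × 0.133681 = 0.0401044
  π_D·L_D = 0.21 × 0.0910317 = 0.0191166
Normaliser: 0.0537038 + 0.0213091 + 0.0401044 + 0.0191166 = 0.134234
P(Class D | 3 claims) = 0.0191166 / 0.134234 ≈ 0.142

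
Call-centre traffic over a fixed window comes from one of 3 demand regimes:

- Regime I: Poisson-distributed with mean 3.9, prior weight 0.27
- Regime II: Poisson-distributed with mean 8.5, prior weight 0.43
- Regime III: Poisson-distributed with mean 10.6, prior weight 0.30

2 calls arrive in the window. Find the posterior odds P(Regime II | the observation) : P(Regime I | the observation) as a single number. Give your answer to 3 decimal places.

0.076

Posterior odds = (π_i f_i(x)) / (π_j f_j(x)); the normalising sum cancels.
Poisson probabilities:
  f_I = 0.15394
  f_II = 0.00735029
  f_III = 0.00139978
Posterior odds = (π_II·f_II) / (π_I·f_I) = (0.43·0.00735029) / (0.27·0.15394) = 0.00316063 / 0.0415637 ≈ 0.076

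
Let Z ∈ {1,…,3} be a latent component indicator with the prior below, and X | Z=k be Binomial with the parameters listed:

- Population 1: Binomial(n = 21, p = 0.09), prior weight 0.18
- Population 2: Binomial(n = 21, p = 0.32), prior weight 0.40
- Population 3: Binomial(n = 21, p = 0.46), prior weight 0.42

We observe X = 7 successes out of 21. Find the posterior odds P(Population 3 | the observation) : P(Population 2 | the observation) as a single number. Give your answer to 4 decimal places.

Posterior odds = (P(Z=i) f_i(x)) / (P(Z=j) f_j(x)); the normalising sum cancels.
Evaluate each component's likelihood at the observed value:
  p_1 = C(21,7)·0.09^7·0.91^14 = 116280·4.78297e-08·0.267042 = 0.00148519
  p_2 = C(21,7)·0.32^7·0.68^14 = 116280·0.000343597·0.00451986 = 0.180584
  p_3 = C(21,7)·0.46^7·0.54^14 = 116280·0.00435818·0.000179272 = 0.0908495
Odds = (0.42/0.40) × (0.0908495/0.180584) = 1.05 × 0.503087 ≈ 0.5282

0.5282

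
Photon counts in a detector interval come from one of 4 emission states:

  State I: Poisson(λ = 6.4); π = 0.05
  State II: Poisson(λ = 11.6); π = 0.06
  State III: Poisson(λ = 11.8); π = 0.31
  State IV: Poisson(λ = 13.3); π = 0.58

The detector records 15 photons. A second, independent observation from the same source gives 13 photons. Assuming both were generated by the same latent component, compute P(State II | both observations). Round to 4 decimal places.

Posterior ∝ prior × likelihood, so P(k | x) ∝ π_k f_k(x); normalise over all components.
Since both observations come from the same component, the likelihood for component k is f_k(x₁)·f_k(x₂).
  L_I = [0.00157295] × [0.00806445] = 1.2685e-05
  L_II = [0.0649463] × [0.101358] = 0.00658282
  L_III = [0.0687156] × [0.103636] = 0.00712142
  L_IV = [0.0922908] × [0.109566] = 0.0101119
Multiply by the mixture weights:
  π_I·L_I = 0.05 × 1.2685e-05 = 6.34249e-07
  π_II·L_II = 0.06 × 0.00658282 = 0.000394969
  π_III·L_III = 0.31 × 0.00712142 = 0.00220764
  π_IV·L_IV = 0.58 × 0.0101119 = 0.0058649
Marginal: 6.34249e-07 + 0.000394969 + 0.00220764 + 0.0058649 = 0.00846815
P(State II | x) ≈ 0.0466

0.0466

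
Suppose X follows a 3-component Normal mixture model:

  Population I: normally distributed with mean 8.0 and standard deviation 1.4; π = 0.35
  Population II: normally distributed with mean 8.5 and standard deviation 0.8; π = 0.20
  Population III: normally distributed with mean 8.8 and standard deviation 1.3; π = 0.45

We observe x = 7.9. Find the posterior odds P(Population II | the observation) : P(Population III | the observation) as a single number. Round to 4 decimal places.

The posterior odds equal the prior odds times the likelihood ratio: (π_i/π_j)·(f_i(x)/f_j(x)).
Normal densities:
  f_I = (1/(1.4·√(2π)))·exp(−(7.9−8.0)²/(2·1.4²)) = 0.284959·exp(-0.00255) = 0.284233
  f_II = (1/(0.8·√(2π)))·exp(−(7.9−8.5)²/(2·0.8²)) = 0.498678·exp(-0.28125) = 0.376422
  f_III = (1/(1.3·√(2π)))·exp(−(7.9−8.8)²/(2·1.3²)) = 0.306879·exp(-0.23964) = 0.241485
Odds = (0.20/0.45) × (0.376422/0.241485) = 0.444444 × 1.55878 ≈ 0.6928

0.6928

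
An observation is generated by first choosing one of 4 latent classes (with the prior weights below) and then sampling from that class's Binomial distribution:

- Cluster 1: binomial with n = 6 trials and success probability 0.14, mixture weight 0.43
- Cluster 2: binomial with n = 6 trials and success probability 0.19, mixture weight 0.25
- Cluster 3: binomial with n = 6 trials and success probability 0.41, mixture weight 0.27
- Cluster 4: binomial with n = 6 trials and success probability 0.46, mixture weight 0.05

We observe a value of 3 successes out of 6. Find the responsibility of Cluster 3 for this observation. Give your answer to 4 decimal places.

0.6115

By Bayes' theorem, P(k | x) = π_k f_k(x) / Σ_j π_j f_j(x).
Binomial probabilities:
  f_1 = C(6,3)·0.14^3·0.86^3 = 20·0.002744·0.636056 = 0.0349068
  f_2 = C(6,3)·0.19^3·0.81^3 = 20·0.006859·0.531441 = 0.0729031
  f_3 = C(6,3)·0.41^3·0.59^3 = 20·0.068921·0.205379 = 0.283099
  f_4 = C(6,3)·0.46^3·0.54^3 = 20·0.097336·0.157464 = 0.306538
Weight by the priors:
  π_1·f_1 = 0.43 × 0.0349068 = 0.0150099
  π_2·f_2 = 0.25 × 0.0729031 = 0.0182258
  π_3·f_3 = 0.27 × 0.283099 = 0.0764366
  π_4·f_4 = 0.05 × 0.306538 = 0.0153269
Evidence: 0.0150099 + 0.0182258 + 0.0764366 + 0.0153269 = 0.124999
So the posterior for Cluster 3 is 0.0764366 / 0.124999 ≈ 0.6115.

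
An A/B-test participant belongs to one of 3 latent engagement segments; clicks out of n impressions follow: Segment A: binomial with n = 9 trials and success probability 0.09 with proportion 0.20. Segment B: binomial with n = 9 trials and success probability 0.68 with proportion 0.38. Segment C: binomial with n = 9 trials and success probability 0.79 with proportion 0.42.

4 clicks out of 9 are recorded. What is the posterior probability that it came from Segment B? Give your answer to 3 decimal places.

By Bayes' theorem, P(k | x) = π_k f_k(x) / Σ_j π_j f_j(x).
Component likelihoods at x = 4 clicks out of 9:
  p_A = 0.00515879
  p_B = 0.0903974
  p_C = 0.0200436
Weight by the priors:
  π_A·p_A = 0.20 × 0.00515879 = 0.00103176
  π_B·p_B = 0.38 × 0.0903974 = 0.034351
  π_C·p_C = 0.42 × 0.0200436 = 0.00841831
Sum: 0.00103176 + 0.034351 + 0.00841831 = 0.0438011
So the posterior for Segment B is 0.034351 / 0.0438011 ≈ 0.784.

0.784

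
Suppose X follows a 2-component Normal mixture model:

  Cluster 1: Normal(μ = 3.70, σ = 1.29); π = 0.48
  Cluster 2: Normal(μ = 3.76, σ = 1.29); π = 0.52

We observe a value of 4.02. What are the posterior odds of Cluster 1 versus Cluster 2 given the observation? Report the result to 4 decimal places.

0.9135

Only the two components matter; the odds are (w_i f_i(x)) / (w_j f_j(x)).
Evaluate each component's likelihood at the observed value:
  L_1 = 0.299887
  L_2 = 0.30304
0.143946 / 0.157581 ≈ 0.9135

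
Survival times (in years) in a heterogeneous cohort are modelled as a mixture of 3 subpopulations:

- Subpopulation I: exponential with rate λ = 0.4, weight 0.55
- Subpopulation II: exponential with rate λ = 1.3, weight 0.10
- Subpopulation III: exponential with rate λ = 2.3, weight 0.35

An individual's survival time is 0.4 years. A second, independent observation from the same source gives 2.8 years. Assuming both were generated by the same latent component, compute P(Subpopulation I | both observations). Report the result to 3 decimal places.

Posterior ∝ prior × likelihood, so P(k | x) ∝ π_k f_k(x); normalise over all components.
Since both observations come from the same component, the likelihood for component k is f_k(x₁)·f_k(x₂).
  p_I = [0.340858] × [0.130512] = 0.044486
  p_II = [0.772877] × [0.034128] = 0.0263768
  p_III = [0.916594] × [0.00367174] = 0.00336549
Weight by the priors:
  π_I·p_I = 0.55 × 0.044486 = 0.0244673
  π_II·p_II = 0.10 × 0.0263768 = 0.00263768
  π_III·p_III = 0.35 × 0.00336549 = 0.00117792
Normaliser: 0.0244673 + 0.00263768 + 0.00117792 = 0.0282829
P(Subpopulation I | x₁, x₂) = 0.0244673 / 0.0282829 ≈ 0.865

0.865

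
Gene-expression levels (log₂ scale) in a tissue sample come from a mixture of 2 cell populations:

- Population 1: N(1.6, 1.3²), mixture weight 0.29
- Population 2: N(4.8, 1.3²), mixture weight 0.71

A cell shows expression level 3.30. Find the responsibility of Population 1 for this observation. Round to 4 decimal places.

P(component k | x) = P(Z=k)·f_k(x) / marginal(x), where marginal(x) = Σ_j P(Z=j)·f_j(x).
Component likelihoods at x = 3.30:
  L_1 = (1/(1.3·√(2π)))·exp(−(3.30−1.6)²/(2·1.3²)) = 0.306879·exp(-0.85503) = 0.130506
  L_2 = (1/(1.3·√(2π)))·exp(−(3.30−4.8)²/(2·1.3²)) = 0.306879·exp(-0.66568) = 0.157712
Prior × likelihood for each component:
  P(Z=1)·L_1 = 0.29 × 0.130506 = 0.0378469
  P(Z=2)·L_2 = 0.71 × 0.157712 = 0.111976
Normaliser: 0.0378469 + 0.111976 = 0.149823
Responsibility of Population 1: 0.0378469 / 0.149823 ≈ 0.2526

0.2526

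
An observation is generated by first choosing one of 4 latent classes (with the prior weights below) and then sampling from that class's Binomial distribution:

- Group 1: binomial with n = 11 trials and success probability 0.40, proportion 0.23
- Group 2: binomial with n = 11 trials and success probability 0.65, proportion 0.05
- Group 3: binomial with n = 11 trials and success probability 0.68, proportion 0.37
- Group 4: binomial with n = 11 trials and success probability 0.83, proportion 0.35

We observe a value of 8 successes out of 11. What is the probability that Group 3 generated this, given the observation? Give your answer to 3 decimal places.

0.532

P(component k | x) = P(Z=k)·f_k(x) / marginal(x), where marginal(x) = Σ_j P(Z=j)·f_j(x).
Binomial probabilities:
  p_1 = 0.023357
  p_2 = 0.225421
  p_3 = 0.247175
  p_4 = 0.182581
Weight by the priors:
  P(Z=1)·p_1 = 0.23 × 0.023357 = 0.00537212
  P(Z=2)·p_2 = 0.05 × 0.225421 = 0.0112711
  P(Z=3)·p_3 = 0.37 × 0.247175 = 0.0914549
  P(Z=4)·p_4 = 0.35 × 0.182581 = 0.0639033
Marginal: 0.00537212 + 0.0112711 + 0.0914549 + 0.0639033 = 0.172001
P(Group 3 | the observation) ≈ 0.532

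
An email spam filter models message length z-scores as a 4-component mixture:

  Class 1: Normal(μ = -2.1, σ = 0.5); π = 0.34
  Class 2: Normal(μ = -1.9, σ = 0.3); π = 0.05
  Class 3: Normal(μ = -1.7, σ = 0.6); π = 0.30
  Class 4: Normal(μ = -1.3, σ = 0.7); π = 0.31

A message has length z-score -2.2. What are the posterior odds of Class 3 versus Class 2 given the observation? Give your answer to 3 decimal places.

Only the two components matter; the odds are (π_i f_i(x)) / (π_j f_j(x)).
Normal densities:
  f_1 = 0.782085
  f_2 = 0.806569
  f_3 = 0.469853
  f_4 = 0.249376
0.140956 / 0.0403285 ≈ 3.495

3.495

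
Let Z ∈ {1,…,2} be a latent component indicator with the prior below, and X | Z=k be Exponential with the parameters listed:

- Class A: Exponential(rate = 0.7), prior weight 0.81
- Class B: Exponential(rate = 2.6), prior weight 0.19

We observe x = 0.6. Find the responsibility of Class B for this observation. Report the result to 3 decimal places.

The responsibility of component k is P(Z=k) f_k(x) divided by Σ_j P(Z=j) f_j(x).
Component likelihoods at x = 0.6:
  L_A = 0.459933
  L_B = 0.546354
Unnormalised posteriors:
  P(Z=A)·L_A = 0.81 × 0.459933 = 0.372546
  P(Z=B)·L_B = 0.19 × 0.546354 = 0.103807
Denominator: 0.372546 + 0.103807 = 0.476353
So the posterior for Class B is 0.103807 / 0.476353 ≈ 0.218.

0.218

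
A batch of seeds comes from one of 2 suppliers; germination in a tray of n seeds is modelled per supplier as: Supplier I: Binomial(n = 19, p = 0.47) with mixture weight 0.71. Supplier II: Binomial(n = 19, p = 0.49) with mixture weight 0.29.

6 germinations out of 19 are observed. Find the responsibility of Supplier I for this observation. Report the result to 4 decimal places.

0.7587

By Bayes' theorem, P(k | x) = P(Z=k) f_k(x) / Σ_j P(Z=j) f_j(x).
Evaluate each component's likelihood at the observed value:
  f_I = C(19,6)·0.47^6·0.53^13 = 27132·0.0107792·0.000260367 = 0.0761474
  f_II = C(19,6)·0.49^6·0.51^13 = 27132·0.0138413·0.000157911 = 0.0593022
Multiply by the mixture weights:
  P(Z=I)·f_I = 0.71 × 0.0761474 = 0.0540647
  P(Z=II)·f_II = 0.29 × 0.0593022 = 0.0171976
Evidence: 0.0540647 + 0.0171976 = 0.0712623
P(Supplier I | data) = 0.0540647 / 0.0712623 ≈ 0.7587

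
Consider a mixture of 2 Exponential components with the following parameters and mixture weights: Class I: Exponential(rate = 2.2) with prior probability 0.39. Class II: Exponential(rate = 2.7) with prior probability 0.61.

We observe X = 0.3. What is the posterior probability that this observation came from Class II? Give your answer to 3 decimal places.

0.623

By Bayes' theorem, P(k | x) = π_k f_k(x) / Σ_j π_j f_j(x).
Component likelihoods at x = 0.3:
  L_I = 2.2·e^(−2.2·0.3) = 2.2·e^(−0.6600) = 1.13707
  L_II = 2.7·e^(−2.7·0.3) = 2.7·e^(−0.8100) = 1.20112
Weight by the priors:
  π_I·L_I = 0.39 × 1.13707 = 0.443458
  π_II·L_II = 0.61 × 1.20112 = 0.732681
Denominator: 0.443458 + 0.732681 = 1.17614
P(Class II | the observation) = 0.732681 / 1.17614 ≈ 0.623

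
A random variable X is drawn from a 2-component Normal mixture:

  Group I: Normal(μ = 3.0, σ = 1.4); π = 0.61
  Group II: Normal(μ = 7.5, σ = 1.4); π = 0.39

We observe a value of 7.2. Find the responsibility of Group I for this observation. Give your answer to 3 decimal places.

P(component k | x) = π_k·f_k(x) / marginal(x), where marginal(x) = Σ_j π_j·f_j(x).
Evaluate each component's likelihood at the observed value:
  p_I = 0.00316561
  p_II = 0.278491
Prior × likelihood for each component:
  π_I·p_I = 0.61 × 0.00316561 = 0.00193102
  π_II·p_II = 0.39 × 0.278491 = 0.108611
Marginal: 0.00193102 + 0.108611 = 0.110542
Responsibility of Group I: 0.00193102 / 0.110542 ≈ 0.017

0.017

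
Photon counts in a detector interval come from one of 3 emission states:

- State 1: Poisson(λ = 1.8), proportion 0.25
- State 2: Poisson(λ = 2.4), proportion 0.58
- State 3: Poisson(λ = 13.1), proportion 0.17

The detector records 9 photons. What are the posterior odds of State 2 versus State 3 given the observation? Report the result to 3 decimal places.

0.035

Since P(k|x) ∝ P(Z=k) f_k(x), the posterior odds are P(Z=i) f_i(x) / (P(Z=j) f_j(x)).
Component likelihoods at x = 9 photons:
  f_1 = 9.03565e-05
  f_2 = 0.000660437
  f_3 = 0.0640355
Posterior odds = (P(Z=2)·f_2) / (P(Z=3)·f_3) = (0.58·0.000660437) / (0.17·0.0640355) = 0.000383053 / 0.010886 ≈ 0.035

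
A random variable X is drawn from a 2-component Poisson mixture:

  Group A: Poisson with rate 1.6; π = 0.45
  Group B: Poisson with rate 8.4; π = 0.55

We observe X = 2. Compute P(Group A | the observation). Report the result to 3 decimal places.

0.964

Posterior ∝ prior × likelihood, so P(k | x) ∝ w_k f_k(x); normalise over all components.
Evaluate each component's likelihood at the observed value:
  f_A = 0.258428
  f_B = 0.00793332
Multiply by the mixture weights:
  w_A·f_A = 0.45 × 0.258428 = 0.116292
  w_B·f_B = 0.55 × 0.00793332 = 0.00436333
Evidence: 0.116292 + 0.00436333 = 0.120656
So the posterior for Group A is 0.116292 / 0.120656 ≈ 0.964.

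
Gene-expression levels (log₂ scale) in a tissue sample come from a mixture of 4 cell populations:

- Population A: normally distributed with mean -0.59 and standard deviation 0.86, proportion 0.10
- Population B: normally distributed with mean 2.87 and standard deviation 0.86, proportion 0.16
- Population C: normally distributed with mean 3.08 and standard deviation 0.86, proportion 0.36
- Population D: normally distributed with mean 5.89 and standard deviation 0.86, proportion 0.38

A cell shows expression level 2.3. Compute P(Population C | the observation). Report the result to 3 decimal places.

0.649

By Bayes' theorem, P(k | x) = π_k f_k(x) / Σ_j π_j f_j(x).
Component likelihoods at x = 2.3:
  f_A = (1/(0.86·√(2π)))·exp(−(2.3−-0.59)²/(2·0.86²)) = 0.463886·exp(-5.64636) = 0.00163767
  f_B = (1/(0.86·√(2π)))·exp(−(2.3−2.87)²/(2·0.86²)) = 0.463886·exp(-0.21965) = 0.372409
  f_C = (1/(0.86·√(2π)))·exp(−(2.3−3.08)²/(2·0.86²)) = 0.463886·exp(-0.41130) = 0.307457
  f_D = (1/(0.86·√(2π)))·exp(−(2.3−5.89)²/(2·0.86²)) = 0.463886·exp(-8.71289) = 7.62875e-05
Prior × likelihood for each component:
  π_A·f_A = 0.10 × 0.00163767 = 0.000163767
  π_B·f_B = 0.16 × 0.372409 = 0.0595855
  π_C·f_C = 0.36 × 0.307457 = 0.110685
  π_D·f_D = 0.38 × 7.62875e-05 = 2.89893e-05
Evidence: 0.000163767 + 0.0595855 + 0.110685 + 2.89893e-05 = 0.170463
P(Population C | data) ≈ 0.649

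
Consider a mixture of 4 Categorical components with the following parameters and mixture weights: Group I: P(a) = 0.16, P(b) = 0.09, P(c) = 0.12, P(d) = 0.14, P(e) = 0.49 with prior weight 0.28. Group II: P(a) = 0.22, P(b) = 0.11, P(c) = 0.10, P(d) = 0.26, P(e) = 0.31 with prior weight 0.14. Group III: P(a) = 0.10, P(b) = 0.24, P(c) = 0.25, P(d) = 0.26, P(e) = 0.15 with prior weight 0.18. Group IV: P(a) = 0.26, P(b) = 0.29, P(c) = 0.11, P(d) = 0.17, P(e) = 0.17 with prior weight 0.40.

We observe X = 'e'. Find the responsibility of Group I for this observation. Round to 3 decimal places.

By Bayes' theorem, P(k | x) = π_k f_k(x) / Σ_j π_j f_j(x).
Categorical probabilities:
  f_I = P(e | comp) = 0.49
  f_II = P(e | comp) = 0.31
  f_III = P(e | comp) = 0.15
  f_IV = P(e | comp) = 0.17
Weight by the priors:
  π_I·f_I = 0.28 × 0.49 = 0.1372
  π_II·f_II = 0.14 × 0.31 = 0.0434
  π_III·f_III = 0.18 × 0.15 = 0.027
  π_IV·f_IV = 0.40 × 0.17 = 0.068
Marginal: 0.1372 + 0.0434 + 0.027 + 0.068 = 0.2756
Responsibility of Group I: 0.1372 / 0.2756 ≈ 0.498

0.498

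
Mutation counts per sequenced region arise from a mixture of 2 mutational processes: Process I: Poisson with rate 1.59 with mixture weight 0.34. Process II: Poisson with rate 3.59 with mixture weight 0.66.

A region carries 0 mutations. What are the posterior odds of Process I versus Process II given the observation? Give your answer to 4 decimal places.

The posterior odds equal the prior odds times the likelihood ratio: (π_i/π_j)·(f_i(x)/f_j(x)).
Poisson probabilities:
  p_I = e^(−1.59)·1.59^0/0! = 0.203926
  p_II = e^(−3.59)·3.59^0/0! = 0.0275983
Posterior odds = (π_I·p_I) / (π_II·p_II) = (0.34·0.203926) / (0.66·0.0275983) = 0.0693347 / 0.0182149 ≈ 3.8065

3.8065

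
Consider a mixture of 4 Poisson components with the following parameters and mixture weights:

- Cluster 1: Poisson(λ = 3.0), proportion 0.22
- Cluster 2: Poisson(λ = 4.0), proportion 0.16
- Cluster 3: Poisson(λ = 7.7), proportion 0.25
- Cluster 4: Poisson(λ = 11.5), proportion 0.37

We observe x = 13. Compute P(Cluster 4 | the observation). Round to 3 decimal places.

Posterior ∝ prior × likelihood, so P(k | x) ∝ w_k f_k(x); normalise over all components.
Evaluate each component's likelihood at the observed value:
  L_1 = 1.27471e-05
  L_2 = 0.000197388
  L_3 = 0.0243238
  L_4 = 0.100093
Prior × likelihood for each component:
  w_1·L_1 = 0.22 × 1.27471e-05 = 2.80437e-06
  w_2·L_2 = 0.16 × 0.000197388 = 3.15821e-05
  w_3·L_3 = 0.25 × 0.0243238 = 0.00608095
  w_4·L_4 = 0.37 × 0.100093 = 0.0370345
Denominator: 2.80437e-06 + 3.15821e-05 + 0.00608095 + 0.0370345 = 0.0431499
Responsibility of Cluster 4: 0.0370345 / 0.0431499 ≈ 0.858

0.858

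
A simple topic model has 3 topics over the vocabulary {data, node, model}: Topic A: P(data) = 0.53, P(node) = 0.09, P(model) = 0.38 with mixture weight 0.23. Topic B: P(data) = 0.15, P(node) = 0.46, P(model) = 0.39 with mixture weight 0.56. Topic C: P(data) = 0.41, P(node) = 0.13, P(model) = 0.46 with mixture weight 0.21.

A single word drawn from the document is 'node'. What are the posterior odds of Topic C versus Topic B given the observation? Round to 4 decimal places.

0.1060

Only the two components matter; the odds are (w_i f_i(x)) / (w_j f_j(x)).
Component likelihoods at x = 'node':
  L_A = 0.09
  L_B = 0.46
  L_C = 0.13
Posterior odds = (w_C·L_C) / (w_B·L_B) = (0.21·0.13) / (0.56·0.46) = 0.0273 / 0.2576 ≈ 0.1060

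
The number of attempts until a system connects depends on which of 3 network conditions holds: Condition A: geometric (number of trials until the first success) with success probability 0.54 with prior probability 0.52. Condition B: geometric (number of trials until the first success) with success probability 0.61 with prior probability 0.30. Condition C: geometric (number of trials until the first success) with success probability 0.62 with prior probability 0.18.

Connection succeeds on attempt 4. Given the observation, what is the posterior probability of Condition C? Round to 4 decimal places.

Apply Bayes' rule: the posterior for each component is proportional to its prior times its likelihood at x.
Component likelihoods at x = 4:
  L_A = 0.0525614
  L_B = 0.0361846
  L_C = 0.0340206
Unnormalised posteriors:
  π_A·L_A = 0.52 × 0.0525614 = 0.0273319
  π_B·L_B = 0.30 × 0.0361846 = 0.0108554
  π_C·L_C = 0.18 × 0.0340206 = 0.00612372
Normaliser: 0.0273319 + 0.0108554 + 0.00612372 = 0.044311
So the posterior for Condition C is 0.00612372 / 0.044311 ≈ 0.1382.

0.1382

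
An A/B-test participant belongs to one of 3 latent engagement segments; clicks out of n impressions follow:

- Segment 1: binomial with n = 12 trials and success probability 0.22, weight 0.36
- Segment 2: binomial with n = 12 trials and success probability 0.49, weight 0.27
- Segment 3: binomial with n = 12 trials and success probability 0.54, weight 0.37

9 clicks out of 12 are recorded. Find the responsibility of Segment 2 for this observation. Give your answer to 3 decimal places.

0.293

By Bayes' theorem, P(k | x) = π_k f_k(x) / Σ_j π_j f_j(x).
Component likelihoods at x = 9 clicks out of 12:
  L_1 = 0.000126041
  L_2 = 0.0475224
  L_3 = 0.0836065
Unnormalised posteriors:
  π_1·L_1 = 0.36 × 0.000126041 = 4.53746e-05
  π_2·L_2 = 0.27 × 0.0475224 = 0.012831
  π_3·L_3 = 0.37 × 0.0836065 = 0.0309344
Normaliser: 4.53746e-05 + 0.012831 + 0.0309344 = 0.0438108
So the posterior for Segment 2 is 0.012831 / 0.0438108 ≈ 0.293.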